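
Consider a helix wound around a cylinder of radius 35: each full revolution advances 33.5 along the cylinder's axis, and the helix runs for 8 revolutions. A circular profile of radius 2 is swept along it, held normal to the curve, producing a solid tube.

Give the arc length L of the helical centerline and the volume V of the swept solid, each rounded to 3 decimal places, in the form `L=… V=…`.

L=1779.588 V=22362.957

2πR = 2π·35 = 219.911486
per-turn = √(219.911486² + 33.5²) = √(48361.0616 + 1122.25) = √49483.3116 = 222.448447
L = 8 × 222.448447 = 1779.587576
V = π·2² × L = 12.566371 × 1779.587576 = 22362.957019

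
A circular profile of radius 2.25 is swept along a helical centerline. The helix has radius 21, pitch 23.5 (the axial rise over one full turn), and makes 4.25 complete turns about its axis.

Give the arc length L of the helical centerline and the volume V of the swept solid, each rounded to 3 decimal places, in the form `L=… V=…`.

2πR = 2π·21 = 131.946891
per-turn = √(131.946891² + 23.5²) = √(17409.9822 + 552.25) = √17962.2322 = 134.023252
L = 4.25 × 134.023252 = 569.598822
V = π·2.25² × L = 15.904313 × 569.598822 = 9059.077847

L=569.599 V=9059.078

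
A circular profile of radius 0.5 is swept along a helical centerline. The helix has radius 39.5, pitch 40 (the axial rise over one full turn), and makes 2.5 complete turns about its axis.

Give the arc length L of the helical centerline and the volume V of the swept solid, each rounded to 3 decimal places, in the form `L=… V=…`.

2πR = 2π·39.5 = 248.185820
per-turn = √(248.185820² + 40²) = √(61596.2011 + 1600) = √63196.2011 = 251.388546
L = 2.5 × 251.388546 = 628.471365
V = π·0.5² × L = 0.785398 × 628.471365 = 493.600256

L=628.471 V=493.600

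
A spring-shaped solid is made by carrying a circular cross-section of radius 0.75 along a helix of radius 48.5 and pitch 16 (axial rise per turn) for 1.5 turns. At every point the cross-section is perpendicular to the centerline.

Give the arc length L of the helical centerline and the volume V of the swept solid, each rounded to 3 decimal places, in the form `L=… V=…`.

2πR = 2π·48.5 = 304.734487
per-turn = √(304.734487² + 16²) = √(92863.1078 + 256) = √93119.1078 = 305.154236
L = 1.5 × 305.154236 = 457.731354
V = π·0.75² × L = 1.767146 × 457.731354 = 808.878071

L=457.731 V=808.878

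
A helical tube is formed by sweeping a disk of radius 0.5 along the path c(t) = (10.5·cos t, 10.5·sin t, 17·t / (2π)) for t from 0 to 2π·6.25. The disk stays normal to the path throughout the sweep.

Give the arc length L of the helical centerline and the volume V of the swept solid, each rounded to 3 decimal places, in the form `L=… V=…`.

2πR = 2π·10.5 = 65.973446
per-turn = √(65.973446² + 17²) = √(4352.4955 + 289) = √4641.4955 = 68.128522
L = 6.25 × 68.128522 = 425.803264
V = π·0.5² × L = 0.785398 × 425.803264 = 334.425101

L=425.803 V=334.425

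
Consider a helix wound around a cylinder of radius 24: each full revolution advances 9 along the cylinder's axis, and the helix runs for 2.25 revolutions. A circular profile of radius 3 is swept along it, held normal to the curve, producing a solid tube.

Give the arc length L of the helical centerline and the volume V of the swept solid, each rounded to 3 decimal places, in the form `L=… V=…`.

L=339.896 V=9610.326

2πR = 2π·24 = 150.796447
per-turn = √(150.796447² + 9²) = √(22739.5685 + 81) = √22820.5685 = 151.064783
L = 2.25 × 151.064783 = 339.895761
V = π·3² × L = 28.274334 × 339.895761 = 9610.326227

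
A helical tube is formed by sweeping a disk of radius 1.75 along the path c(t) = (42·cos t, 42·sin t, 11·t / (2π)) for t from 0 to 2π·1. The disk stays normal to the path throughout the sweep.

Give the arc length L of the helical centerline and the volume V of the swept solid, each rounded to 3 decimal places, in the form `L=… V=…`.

L=264.123 V=2541.161

2πR = 2π·42 = 263.893783
per-turn = √(263.893783² + 11²) = √(69639.9287 + 121) = √69760.9287 = 264.122942
L = 1 × 264.122942 = 264.122942
V = π·1.75² × L = 9.621128 × 264.122942 = 2541.160504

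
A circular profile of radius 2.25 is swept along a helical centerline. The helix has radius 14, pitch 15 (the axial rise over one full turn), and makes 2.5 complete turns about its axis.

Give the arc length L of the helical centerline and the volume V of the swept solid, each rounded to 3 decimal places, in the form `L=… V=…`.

2πR = 2π·14 = 87.964594
per-turn = √(87.964594² + 15²) = √(7737.7699 + 225) = √7962.7699 = 89.234354
L = 2.5 × 89.234354 = 223.085884
V = π·2.25² × L = 15.904313 × 223.085884 = 3548.027680

L=223.086 V=3548.028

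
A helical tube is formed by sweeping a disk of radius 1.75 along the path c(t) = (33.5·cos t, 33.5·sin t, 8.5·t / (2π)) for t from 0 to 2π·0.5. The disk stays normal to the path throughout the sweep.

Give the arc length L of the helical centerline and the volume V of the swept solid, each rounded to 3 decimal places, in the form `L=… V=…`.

L=105.329 V=1013.385

2πR = 2π·33.5 = 210.486708
per-turn = √(210.486708² + 8.5²) = √(44304.6542 + 72.25) = √44376.9042 = 210.658264
L = 0.5 × 210.658264 = 105.329132
V = π·1.75² × L = 9.621128 × 105.329132 = 1013.385008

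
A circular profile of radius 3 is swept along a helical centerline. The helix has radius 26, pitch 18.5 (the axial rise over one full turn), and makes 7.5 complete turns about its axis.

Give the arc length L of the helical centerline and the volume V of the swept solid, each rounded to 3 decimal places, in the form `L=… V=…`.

L=1233.052 V=34863.737

2πR = 2π·26 = 163.362818
per-turn = √(163.362818² + 18.5²) = √(26687.4103 + 342.25) = √27029.6603 = 164.406996
L = 7.5 × 164.406996 = 1233.052469
V = π·3² × L = 28.274334 × 1233.052469 = 34863.737210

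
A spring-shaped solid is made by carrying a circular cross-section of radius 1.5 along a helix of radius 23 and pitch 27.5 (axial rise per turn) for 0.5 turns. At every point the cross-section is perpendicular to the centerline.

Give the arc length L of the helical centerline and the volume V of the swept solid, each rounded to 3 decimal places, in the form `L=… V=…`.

L=73.553 V=519.917

2πR = 2π·23 = 144.513262
per-turn = √(144.513262² + 27.5²) = √(20884.0829 + 756.25) = √21640.3329 = 147.106536
L = 0.5 × 147.106536 = 73.553268
V = π·1.5² × L = 7.068583 × 73.553268 = 519.917414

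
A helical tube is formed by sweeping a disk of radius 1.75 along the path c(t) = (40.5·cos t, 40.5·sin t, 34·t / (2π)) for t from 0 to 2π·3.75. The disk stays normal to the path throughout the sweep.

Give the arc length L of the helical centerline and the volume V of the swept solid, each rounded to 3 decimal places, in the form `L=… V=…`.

2πR = 2π·40.5 = 254.469005
per-turn = √(254.469005² + 34²) = √(64754.4745 + 1156) = √65910.4745 = 256.730354
L = 3.75 × 256.730354 = 962.738826
V = π·1.75² × L = 9.621128 × 962.738826 = 9262.632997

L=962.739 V=9262.633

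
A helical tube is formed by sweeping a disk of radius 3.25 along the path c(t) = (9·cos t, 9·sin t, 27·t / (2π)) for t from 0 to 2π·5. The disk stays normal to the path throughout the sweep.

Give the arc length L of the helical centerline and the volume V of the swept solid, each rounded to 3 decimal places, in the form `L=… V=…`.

L=313.319 V=10396.887

2πR = 2π·9 = 56.548668
per-turn = √(56.548668² + 27²) = √(3197.7518 + 729) = √3926.7518 = 62.663800
L = 5 × 62.663800 = 313.319000
V = π·3.25² × L = 33.183072 × 313.319000 = 10396.887056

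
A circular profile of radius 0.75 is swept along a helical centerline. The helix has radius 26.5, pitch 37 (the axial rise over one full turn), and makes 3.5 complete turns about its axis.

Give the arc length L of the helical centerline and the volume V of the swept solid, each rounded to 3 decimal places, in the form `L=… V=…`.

L=596.981 V=1054.952

2πR = 2π·26.5 = 166.504411
per-turn = √(166.504411² + 37²) = √(27723.7188 + 1369) = √29092.7188 = 170.565878
L = 3.5 × 170.565878 = 596.980573
V = π·0.75² × L = 1.767146 × 596.980573 = 1054.951753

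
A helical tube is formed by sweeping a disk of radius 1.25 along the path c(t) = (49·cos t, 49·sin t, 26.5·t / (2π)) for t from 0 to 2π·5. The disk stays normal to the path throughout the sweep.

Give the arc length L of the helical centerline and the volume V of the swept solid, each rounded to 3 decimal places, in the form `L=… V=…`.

2πR = 2π·49 = 307.876080
per-turn = √(307.876080² + 26.5²) = √(94787.6807 + 702.25) = √95489.9307 = 309.014451
L = 5 × 309.014451 = 1545.072253
V = π·1.25² × L = 4.908739 × 1545.072253 = 7584.355686

L=1545.072 V=7584.356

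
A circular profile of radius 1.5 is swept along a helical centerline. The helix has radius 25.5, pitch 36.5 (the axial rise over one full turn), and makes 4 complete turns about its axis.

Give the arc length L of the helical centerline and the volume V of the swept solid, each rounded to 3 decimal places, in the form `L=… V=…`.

2πR = 2π·25.5 = 160.221225
per-turn = √(160.221225² + 36.5²) = √(25670.8410 + 1332.25) = √27003.0910 = 164.326173
L = 4 × 164.326173 = 657.304691
V = π·1.5² × L = 7.068583 × 657.304691 = 4646.213074

L=657.305 V=4646.213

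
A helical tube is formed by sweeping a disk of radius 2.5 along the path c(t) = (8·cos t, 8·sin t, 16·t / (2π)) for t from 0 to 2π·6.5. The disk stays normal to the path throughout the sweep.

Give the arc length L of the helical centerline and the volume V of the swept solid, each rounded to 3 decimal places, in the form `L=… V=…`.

L=342.878 V=6732.403

2πR = 2π·8 = 50.265482
per-turn = √(50.265482² + 16²) = √(2526.6187 + 256) = √2782.6187 = 52.750533
L = 6.5 × 52.750533 = 342.878464
V = π·2.5² × L = 19.634954 × 342.878464 = 6732.402901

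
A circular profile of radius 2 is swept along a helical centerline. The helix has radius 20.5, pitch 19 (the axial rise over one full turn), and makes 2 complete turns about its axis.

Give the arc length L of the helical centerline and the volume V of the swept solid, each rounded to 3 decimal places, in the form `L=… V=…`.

L=260.398 V=3272.260

2πR = 2π·20.5 = 128.805299
per-turn = √(128.805299² + 19²) = √(16590.8050 + 361) = √16951.8050 = 130.199098
L = 2 × 130.199098 = 260.398195
V = π·2² × L = 12.566371 × 260.398195 = 3272.260226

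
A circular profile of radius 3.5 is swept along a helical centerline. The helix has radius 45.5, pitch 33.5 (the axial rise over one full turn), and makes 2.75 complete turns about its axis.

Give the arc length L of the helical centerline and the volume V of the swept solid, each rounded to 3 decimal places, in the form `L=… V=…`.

L=791.563 V=30462.905

2πR = 2π·45.5 = 285.884931
per-turn = √(285.884931² + 33.5²) = √(81730.1940 + 1122.25) = √82852.4440 = 287.841005
L = 2.75 × 287.841005 = 791.562763
V = π·3.5² × L = 38.484510 × 791.562763 = 30462.905081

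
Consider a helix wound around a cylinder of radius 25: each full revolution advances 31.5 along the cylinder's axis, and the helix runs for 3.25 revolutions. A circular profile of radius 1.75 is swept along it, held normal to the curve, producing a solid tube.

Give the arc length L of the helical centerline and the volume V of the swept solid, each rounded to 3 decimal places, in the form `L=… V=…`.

L=520.673 V=5009.457

2πR = 2π·25 = 157.079633
per-turn = √(157.079633² + 31.5²) = √(24674.0110 + 992.25) = √25666.2610 = 160.206932
L = 3.25 × 160.206932 = 520.672528
V = π·1.75² × L = 9.621128 × 520.672528 = 5009.456782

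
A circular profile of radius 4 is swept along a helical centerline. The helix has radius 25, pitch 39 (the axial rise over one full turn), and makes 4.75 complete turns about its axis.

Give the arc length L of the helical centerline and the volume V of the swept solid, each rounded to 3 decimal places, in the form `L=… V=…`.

2πR = 2π·25 = 157.079633
per-turn = √(157.079633² + 39²) = √(24674.0110 + 1521) = √26195.0110 = 161.848729
L = 4.75 × 161.848729 = 768.781462
V = π·4² × L = 50.265482 × 768.781462 = 38643.171073

L=768.781 V=38643.171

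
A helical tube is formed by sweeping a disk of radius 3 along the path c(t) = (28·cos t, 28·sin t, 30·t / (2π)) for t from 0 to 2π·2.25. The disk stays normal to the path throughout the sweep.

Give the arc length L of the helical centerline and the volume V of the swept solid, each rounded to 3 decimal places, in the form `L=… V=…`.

2πR = 2π·28 = 175.929189
per-turn = √(175.929189² + 30²) = √(30951.0794 + 900) = √31851.0794 = 178.468707
L = 2.25 × 178.468707 = 401.554591
V = π·3² × L = 28.274334 × 401.554591 = 11353.688575

L=401.555 V=11353.689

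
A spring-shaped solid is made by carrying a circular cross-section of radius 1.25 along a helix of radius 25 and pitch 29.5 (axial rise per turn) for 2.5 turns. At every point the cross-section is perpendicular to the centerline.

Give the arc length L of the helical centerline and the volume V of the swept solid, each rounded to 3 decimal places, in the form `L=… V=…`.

L=399.564 V=1961.357

2πR = 2π·25 = 157.079633
per-turn = √(157.079633² + 29.5²) = √(24674.0110 + 870.25) = √25544.2610 = 159.825721
L = 2.5 × 159.825721 = 399.564302
V = π·1.25² × L = 4.908739 × 399.564302 = 1961.356680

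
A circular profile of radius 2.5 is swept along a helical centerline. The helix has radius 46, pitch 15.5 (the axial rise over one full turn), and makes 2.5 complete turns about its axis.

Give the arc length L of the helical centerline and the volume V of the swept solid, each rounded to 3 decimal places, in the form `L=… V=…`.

2πR = 2π·46 = 289.026524
per-turn = √(289.026524² + 15.5²) = √(83536.3317 + 240.25) = √83776.5817 = 289.441845
L = 2.5 × 289.441845 = 723.604613
V = π·2.5² × L = 19.634954 × 723.604613 = 14207.943343

L=723.605 V=14207.943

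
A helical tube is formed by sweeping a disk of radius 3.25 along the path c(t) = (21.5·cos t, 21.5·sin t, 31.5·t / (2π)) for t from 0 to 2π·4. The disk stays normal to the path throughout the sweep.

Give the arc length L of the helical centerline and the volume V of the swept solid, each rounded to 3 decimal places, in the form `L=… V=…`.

2πR = 2π·21.5 = 135.088484
per-turn = √(135.088484² + 31.5²) = √(18248.8985 + 992.25) = √19241.1485 = 138.712467
L = 4 × 138.712467 = 554.849869
V = π·3.25² × L = 33.183072 × 554.849869 = 18411.623360

L=554.850 V=18411.623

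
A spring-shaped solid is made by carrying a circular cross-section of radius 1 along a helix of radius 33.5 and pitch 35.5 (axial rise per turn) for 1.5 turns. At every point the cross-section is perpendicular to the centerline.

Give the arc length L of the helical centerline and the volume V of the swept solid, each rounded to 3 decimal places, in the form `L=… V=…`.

2πR = 2π·33.5 = 210.486708
per-turn = √(210.486708² + 35.5²) = √(44304.6542 + 1260.25) = √45564.9042 = 213.459374
L = 1.5 × 213.459374 = 320.189060
V = π·1² × L = 3.141593 × 320.189060 = 1005.903600

L=320.189 V=1005.904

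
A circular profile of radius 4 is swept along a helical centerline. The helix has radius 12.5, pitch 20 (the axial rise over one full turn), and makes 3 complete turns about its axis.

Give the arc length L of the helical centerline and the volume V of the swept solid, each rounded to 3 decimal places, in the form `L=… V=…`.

L=243.139 V=12221.494

2πR = 2π·12.5 = 78.539816
per-turn = √(78.539816² + 20²) = √(6168.5028 + 400) = √6568.5028 = 81.046300
L = 3 × 81.046300 = 243.138900
V = π·4² × L = 50.265482 × 243.138900 = 12221.494119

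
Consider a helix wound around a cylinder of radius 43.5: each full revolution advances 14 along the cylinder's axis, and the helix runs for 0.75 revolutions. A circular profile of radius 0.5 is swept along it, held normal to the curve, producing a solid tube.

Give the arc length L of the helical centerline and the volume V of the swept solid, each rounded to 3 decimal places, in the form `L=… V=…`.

2πR = 2π·43.5 = 273.318561
per-turn = √(273.318561² + 14²) = √(74703.0357 + 196) = √74899.0357 = 273.676882
L = 0.75 × 273.676882 = 205.257661
V = π·0.5² × L = 0.785398 × 205.257661 = 161.208990

L=205.258 V=161.209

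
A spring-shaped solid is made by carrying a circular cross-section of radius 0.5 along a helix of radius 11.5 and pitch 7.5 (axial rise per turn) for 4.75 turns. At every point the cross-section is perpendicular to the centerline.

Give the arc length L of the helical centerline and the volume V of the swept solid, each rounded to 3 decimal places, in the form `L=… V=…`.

L=345.063 V=271.012

2πR = 2π·11.5 = 72.256631
per-turn = √(72.256631² + 7.5²) = √(5221.0207 + 56.25) = √5277.2707 = 72.644826
L = 4.75 × 72.644826 = 345.062923
V = π·0.5² × L = 0.785398 × 345.062923 = 271.011786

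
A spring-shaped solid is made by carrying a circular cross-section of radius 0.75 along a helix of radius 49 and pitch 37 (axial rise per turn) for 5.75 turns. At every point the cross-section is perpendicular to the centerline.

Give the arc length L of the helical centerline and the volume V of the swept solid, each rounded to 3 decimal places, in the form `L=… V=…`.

L=1783.026 V=3150.866

2πR = 2π·49 = 307.876080
per-turn = √(307.876080² + 37²) = √(94787.6807 + 1369) = √96156.6807 = 310.091407
L = 5.75 × 310.091407 = 1783.025590
V = π·0.75² × L = 1.767146 × 1783.025590 = 3150.866303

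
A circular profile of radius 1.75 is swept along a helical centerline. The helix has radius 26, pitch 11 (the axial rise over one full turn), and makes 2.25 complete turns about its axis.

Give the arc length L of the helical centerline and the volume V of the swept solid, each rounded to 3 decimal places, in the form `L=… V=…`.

L=368.399 V=3544.411

2πR = 2π·26 = 163.362818
per-turn = √(163.362818² + 11²) = √(26687.4103 + 121) = √26808.4103 = 163.732740
L = 2.25 × 163.732740 = 368.398666
V = π·1.75² × L = 9.621128 × 368.398666 = 3544.410537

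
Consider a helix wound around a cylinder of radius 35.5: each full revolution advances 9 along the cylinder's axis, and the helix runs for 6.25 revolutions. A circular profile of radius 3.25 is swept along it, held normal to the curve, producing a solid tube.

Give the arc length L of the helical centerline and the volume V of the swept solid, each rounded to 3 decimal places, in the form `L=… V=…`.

L=1395.216 V=46297.557

2πR = 2π·35.5 = 223.053078
per-turn = √(223.053078² + 9²) = √(49752.6758 + 81) = √49833.6758 = 223.234576
L = 6.25 × 223.234576 = 1395.216098
V = π·3.25² × L = 33.183072 × 1395.216098 = 46297.556802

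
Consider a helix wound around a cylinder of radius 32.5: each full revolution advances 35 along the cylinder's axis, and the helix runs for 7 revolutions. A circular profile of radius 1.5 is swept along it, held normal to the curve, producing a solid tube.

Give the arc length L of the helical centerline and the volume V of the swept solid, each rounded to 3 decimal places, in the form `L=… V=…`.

L=1450.269 V=10251.347

2πR = 2π·32.5 = 204.203522
per-turn = √(204.203522² + 35²) = √(41699.0786 + 1225) = √42924.0786 = 207.181270
L = 7 × 207.181270 = 1450.268889
V = π·1.5² × L = 7.068583 × 1450.268889 = 10251.346698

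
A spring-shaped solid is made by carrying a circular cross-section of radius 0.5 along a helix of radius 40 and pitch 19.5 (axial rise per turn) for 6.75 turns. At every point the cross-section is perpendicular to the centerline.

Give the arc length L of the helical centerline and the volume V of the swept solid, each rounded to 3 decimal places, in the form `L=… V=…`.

L=1701.559 V=1336.401

2πR = 2π·40 = 251.327412
per-turn = √(251.327412² + 19.5²) = √(63165.4682 + 380.25) = √63545.7182 = 252.082761
L = 6.75 × 252.082761 = 1701.558634
V = π·0.5² × L = 0.785398 × 1701.558634 = 1336.401026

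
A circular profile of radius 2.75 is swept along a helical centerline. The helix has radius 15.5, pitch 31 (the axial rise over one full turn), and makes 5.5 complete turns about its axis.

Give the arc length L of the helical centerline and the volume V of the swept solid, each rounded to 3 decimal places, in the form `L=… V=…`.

L=562.123 V=13355.081

2πR = 2π·15.5 = 97.389372
per-turn = √(97.389372² + 31²) = √(9484.6898 + 961) = √10445.6898 = 102.204158
L = 5.5 × 102.204158 = 562.122867
V = π·2.75² × L = 23.758294 × 562.122867 = 13355.080582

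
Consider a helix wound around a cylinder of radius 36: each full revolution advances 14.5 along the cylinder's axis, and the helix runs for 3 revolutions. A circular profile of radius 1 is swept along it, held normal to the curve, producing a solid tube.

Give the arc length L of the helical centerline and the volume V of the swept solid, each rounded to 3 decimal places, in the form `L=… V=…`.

L=679.977 V=2136.210

2πR = 2π·36 = 226.194671
per-turn = √(226.194671² + 14.5²) = √(51164.0292 + 210.25) = √51374.2792 = 226.658949
L = 3 × 226.658949 = 679.976847
V = π·1² × L = 3.141593 × 679.976847 = 2136.210268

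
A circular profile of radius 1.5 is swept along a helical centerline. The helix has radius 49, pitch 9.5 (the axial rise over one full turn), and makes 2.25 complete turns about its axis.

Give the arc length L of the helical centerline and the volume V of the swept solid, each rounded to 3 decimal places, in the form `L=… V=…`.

L=693.051 V=4898.888

2πR = 2π·49 = 307.876080
per-turn = √(307.876080² + 9.5²) = √(94787.6807 + 90.25) = √94877.9307 = 308.022614
L = 2.25 × 308.022614 = 693.050881
V = π·1.5² × L = 7.068583 × 693.050881 = 4898.888004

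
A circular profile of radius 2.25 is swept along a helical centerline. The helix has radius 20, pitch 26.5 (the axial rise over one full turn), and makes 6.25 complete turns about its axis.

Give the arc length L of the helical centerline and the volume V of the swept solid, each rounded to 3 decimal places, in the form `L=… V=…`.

2πR = 2π·20 = 125.663706
per-turn = √(125.663706² + 26.5²) = √(15791.3670 + 702.25) = √16493.6170 = 128.427478
L = 6.25 × 128.427478 = 802.671736
V = π·2.25² × L = 15.904313 × 802.671736 = 12765.942371

L=802.672 V=12765.942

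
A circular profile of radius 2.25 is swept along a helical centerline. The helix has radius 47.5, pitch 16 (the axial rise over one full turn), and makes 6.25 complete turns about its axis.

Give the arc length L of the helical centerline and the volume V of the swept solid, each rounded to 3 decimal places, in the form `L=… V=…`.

L=1867.999 V=29709.244

2πR = 2π·47.5 = 298.451302
per-turn = √(298.451302² + 16²) = √(89073.1797 + 256) = √89329.1797 = 298.879875
L = 6.25 × 298.879875 = 1867.999219
V = π·2.25² × L = 15.904313 × 1867.999219 = 29709.243908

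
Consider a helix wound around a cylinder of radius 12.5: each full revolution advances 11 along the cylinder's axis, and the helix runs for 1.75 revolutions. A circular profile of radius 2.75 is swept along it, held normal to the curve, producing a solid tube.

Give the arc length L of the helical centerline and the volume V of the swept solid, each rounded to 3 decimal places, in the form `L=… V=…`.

L=138.786 V=3297.323

2πR = 2π·12.5 = 78.539816
per-turn = √(78.539816² + 11²) = √(6168.5028 + 121) = √6289.5028 = 79.306385
L = 1.75 × 79.306385 = 138.786174
V = π·2.75² × L = 23.758294 × 138.786174 = 3297.322793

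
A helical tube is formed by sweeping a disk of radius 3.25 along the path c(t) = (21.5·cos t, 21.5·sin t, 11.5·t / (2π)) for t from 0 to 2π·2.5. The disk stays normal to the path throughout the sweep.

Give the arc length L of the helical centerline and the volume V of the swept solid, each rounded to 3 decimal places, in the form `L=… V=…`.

2πR = 2π·21.5 = 135.088484
per-turn = √(135.088484² + 11.5²) = √(18248.8985 + 132.25) = √18381.1485 = 135.577094
L = 2.5 × 135.577094 = 338.942736
V = π·3.25² × L = 33.183072 × 338.942736 = 11247.161353

L=338.943 V=11247.161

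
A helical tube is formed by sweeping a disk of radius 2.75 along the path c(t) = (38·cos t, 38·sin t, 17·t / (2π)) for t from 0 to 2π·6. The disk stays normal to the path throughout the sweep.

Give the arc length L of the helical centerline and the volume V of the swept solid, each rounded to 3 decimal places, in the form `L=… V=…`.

L=1436.193 V=34121.494

2πR = 2π·38 = 238.761042
per-turn = √(238.761042² + 17²) = √(57006.8350 + 289) = √57295.8350 = 239.365484
L = 6 × 239.365484 = 1436.192905
V = π·2.75² × L = 23.758294 × 1436.192905 = 34121.493917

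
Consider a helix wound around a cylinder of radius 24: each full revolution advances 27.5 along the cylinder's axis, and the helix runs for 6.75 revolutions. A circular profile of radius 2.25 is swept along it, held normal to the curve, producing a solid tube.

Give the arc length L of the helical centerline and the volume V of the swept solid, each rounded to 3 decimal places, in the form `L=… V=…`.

2πR = 2π·24 = 150.796447
per-turn = √(150.796447² + 27.5²) = √(22739.5685 + 756.25) = √23495.8185 = 153.283458
L = 6.75 × 153.283458 = 1034.663342
V = π·2.25² × L = 15.904313 × 1034.663342 = 16455.609450

L=1034.663 V=16455.609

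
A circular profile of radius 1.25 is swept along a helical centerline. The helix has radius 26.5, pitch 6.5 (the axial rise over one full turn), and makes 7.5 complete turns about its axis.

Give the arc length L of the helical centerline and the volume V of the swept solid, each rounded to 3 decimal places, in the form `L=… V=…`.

L=1249.734 V=6134.619

2πR = 2π·26.5 = 166.504411
per-turn = √(166.504411² + 6.5²) = √(27723.7188 + 42.25) = √27765.9688 = 166.631236
L = 7.5 × 166.631236 = 1249.734269
V = π·1.25² × L = 4.908739 × 1249.734269 = 6134.618747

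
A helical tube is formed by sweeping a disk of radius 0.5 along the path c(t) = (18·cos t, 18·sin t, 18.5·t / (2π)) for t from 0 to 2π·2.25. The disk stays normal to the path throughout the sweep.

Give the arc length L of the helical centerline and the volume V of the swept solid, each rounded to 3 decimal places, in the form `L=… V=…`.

2πR = 2π·18 = 113.097336
per-turn = √(113.097336² + 18.5²) = √(12791.0073 + 342.25) = √13133.2573 = 114.600425
L = 2.25 × 114.600425 = 257.850955
V = π·0.5² × L = 0.785398 × 257.850955 = 202.515667

L=257.851 V=202.516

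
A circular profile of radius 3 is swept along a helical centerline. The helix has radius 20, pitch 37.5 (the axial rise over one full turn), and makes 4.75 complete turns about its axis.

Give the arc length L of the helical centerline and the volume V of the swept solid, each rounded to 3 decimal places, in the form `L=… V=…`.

2πR = 2π·20 = 125.663706
per-turn = √(125.663706² + 37.5²) = √(15791.3670 + 1406.25) = √17197.6170 = 131.139685
L = 4.75 × 131.139685 = 622.913505
V = π·3² × L = 28.274334 × 622.913505 = 17612.464415

L=622.914 V=17612.464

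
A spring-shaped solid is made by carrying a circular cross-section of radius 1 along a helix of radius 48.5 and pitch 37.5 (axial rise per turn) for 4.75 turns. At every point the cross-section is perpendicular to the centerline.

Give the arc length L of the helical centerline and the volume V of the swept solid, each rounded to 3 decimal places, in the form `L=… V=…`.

2πR = 2π·48.5 = 304.734487
per-turn = √(304.734487² + 37.5²) = √(92863.1078 + 1406.25) = √94269.3578 = 307.033154
L = 4.75 × 307.033154 = 1458.407483
V = π·1² × L = 3.141593 × 1458.407483 = 4581.722234

L=1458.407 V=4581.722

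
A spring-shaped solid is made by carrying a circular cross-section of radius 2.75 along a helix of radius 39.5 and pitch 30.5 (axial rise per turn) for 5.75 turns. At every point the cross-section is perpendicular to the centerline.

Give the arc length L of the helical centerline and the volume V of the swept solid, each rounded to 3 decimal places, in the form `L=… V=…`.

L=1437.804 V=34159.774

2πR = 2π·39.5 = 248.185820
per-turn = √(248.185820² + 30.5²) = √(61596.2011 + 930.25) = √62526.4511 = 250.052897
L = 5.75 × 250.052897 = 1437.804155
V = π·2.75² × L = 23.758294 × 1437.804155 = 34159.774468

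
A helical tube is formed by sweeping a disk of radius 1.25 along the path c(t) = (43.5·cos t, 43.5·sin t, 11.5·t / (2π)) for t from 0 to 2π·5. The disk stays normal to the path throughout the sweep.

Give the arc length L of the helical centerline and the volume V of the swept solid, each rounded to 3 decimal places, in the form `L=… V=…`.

L=1367.802 V=6714.182

2πR = 2π·43.5 = 273.318561
per-turn = √(273.318561² + 11.5²) = √(74703.0357 + 132.25) = √74835.2857 = 273.560388
L = 5 × 273.560388 = 1367.801938
V = π·1.25² × L = 4.908739 × 1367.801938 = 6714.182065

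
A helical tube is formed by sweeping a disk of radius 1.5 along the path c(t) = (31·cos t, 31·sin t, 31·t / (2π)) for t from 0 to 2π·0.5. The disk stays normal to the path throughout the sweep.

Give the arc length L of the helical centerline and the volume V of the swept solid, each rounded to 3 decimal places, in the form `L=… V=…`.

L=98.615 V=697.069

2πR = 2π·31 = 194.778745
per-turn = √(194.778745² + 31²) = √(37938.7593 + 961) = √38899.7593 = 197.230219
L = 0.5 × 197.230219 = 98.615110
V = π·1.5² × L = 7.068583 × 98.615110 = 697.069133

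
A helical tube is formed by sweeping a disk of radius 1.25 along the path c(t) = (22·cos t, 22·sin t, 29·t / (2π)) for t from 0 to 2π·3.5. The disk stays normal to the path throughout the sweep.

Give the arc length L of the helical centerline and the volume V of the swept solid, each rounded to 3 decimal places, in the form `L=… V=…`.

2πR = 2π·22 = 138.230077
per-turn = √(138.230077² + 29²) = √(19107.5541 + 841) = √19948.5541 = 141.239350
L = 3.5 × 141.239350 = 494.337727
V = π·1.25² × L = 4.908739 × 494.337727 = 2426.574641

L=494.338 V=2426.575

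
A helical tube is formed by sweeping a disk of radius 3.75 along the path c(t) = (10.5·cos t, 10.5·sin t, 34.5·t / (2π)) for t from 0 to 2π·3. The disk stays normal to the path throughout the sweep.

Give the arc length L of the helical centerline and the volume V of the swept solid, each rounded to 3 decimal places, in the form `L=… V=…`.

2πR = 2π·10.5 = 65.973446
per-turn = √(65.973446² + 34.5²) = √(4352.4955 + 1190.25) = √5542.7455 = 74.449617
L = 3 × 74.449617 = 223.348852
V = π·3.75² × L = 44.178647 × 223.348852 = 9867.250039

L=223.349 V=9867.250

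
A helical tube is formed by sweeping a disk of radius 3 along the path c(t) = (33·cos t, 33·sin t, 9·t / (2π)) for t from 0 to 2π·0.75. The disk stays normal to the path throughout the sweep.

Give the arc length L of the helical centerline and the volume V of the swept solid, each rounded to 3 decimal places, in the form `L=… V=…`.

2πR = 2π·33 = 207.345115
per-turn = √(207.345115² + 9²) = √(42991.9968 + 81) = √43072.9968 = 207.540350
L = 0.75 × 207.540350 = 155.655262
V = π·3² × L = 28.274334 × 155.655262 = 4401.048857

L=155.655 V=4401.049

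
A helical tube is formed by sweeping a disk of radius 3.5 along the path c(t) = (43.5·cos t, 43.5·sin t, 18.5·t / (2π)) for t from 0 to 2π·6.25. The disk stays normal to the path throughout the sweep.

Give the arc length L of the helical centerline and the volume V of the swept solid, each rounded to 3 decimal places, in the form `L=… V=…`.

L=1712.150 V=65891.241

2πR = 2π·43.5 = 273.318561
per-turn = √(273.318561² + 18.5²) = √(74703.0357 + 342.25) = √75045.2857 = 273.943946
L = 6.25 × 273.943946 = 1712.149664
V = π·3.5² × L = 38.484510 × 1712.149664 = 65891.240890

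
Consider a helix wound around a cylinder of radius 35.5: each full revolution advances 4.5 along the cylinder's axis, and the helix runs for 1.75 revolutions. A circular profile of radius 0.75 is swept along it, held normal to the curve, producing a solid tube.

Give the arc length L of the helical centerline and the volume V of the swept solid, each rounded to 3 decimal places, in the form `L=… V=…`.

L=390.422 V=689.933

2πR = 2π·35.5 = 223.053078
per-turn = √(223.053078² + 4.5²) = √(49752.6758 + 20.25) = √49772.9258 = 223.098467
L = 1.75 × 223.098467 = 390.422316
V = π·0.75² × L = 1.767146 × 390.422316 = 689.933183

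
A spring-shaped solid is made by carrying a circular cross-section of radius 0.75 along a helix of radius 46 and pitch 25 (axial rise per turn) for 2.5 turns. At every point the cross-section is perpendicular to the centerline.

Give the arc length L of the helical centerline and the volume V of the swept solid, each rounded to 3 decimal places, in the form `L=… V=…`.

L=725.264 V=1281.648

2πR = 2π·46 = 289.026524
per-turn = √(289.026524² + 25²) = √(83536.3317 + 625) = √84161.3317 = 290.105725
L = 2.5 × 290.105725 = 725.264312
V = π·0.75² × L = 1.767146 × 725.264312 = 1281.647833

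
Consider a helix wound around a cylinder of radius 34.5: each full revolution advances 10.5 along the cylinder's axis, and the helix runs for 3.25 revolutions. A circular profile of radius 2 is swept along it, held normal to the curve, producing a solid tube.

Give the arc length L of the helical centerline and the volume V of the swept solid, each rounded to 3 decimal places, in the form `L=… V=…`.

L=705.328 V=8863.415

2πR = 2π·34.5 = 216.769893
per-turn = √(216.769893² + 10.5²) = √(46989.1866 + 110.25) = √47099.4366 = 217.024046
L = 3.25 × 217.024046 = 705.328150
V = π·2² × L = 12.566371 × 705.328150 = 8863.414932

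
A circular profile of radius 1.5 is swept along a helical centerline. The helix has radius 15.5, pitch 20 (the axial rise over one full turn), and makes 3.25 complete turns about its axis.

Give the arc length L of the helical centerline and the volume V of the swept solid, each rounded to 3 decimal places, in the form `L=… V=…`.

2πR = 2π·15.5 = 97.389372
per-turn = √(97.389372² + 20²) = √(9484.6898 + 400) = √9884.6898 = 99.421777
L = 3.25 × 99.421777 = 323.120777
V = π·1.5² × L = 7.068583 × 323.120777 = 2284.006181

L=323.121 V=2284.006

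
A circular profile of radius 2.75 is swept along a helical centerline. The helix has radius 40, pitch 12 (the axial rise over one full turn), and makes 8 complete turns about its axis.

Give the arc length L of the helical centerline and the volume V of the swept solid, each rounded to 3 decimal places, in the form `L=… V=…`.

L=2012.910 V=47823.304

2πR = 2π·40 = 251.327412
per-turn = √(251.327412² + 12²) = √(63165.4682 + 144) = √63309.4682 = 251.613728
L = 8 × 251.613728 = 2012.909825
V = π·2.75² × L = 23.758294 × 2012.909825 = 47823.304304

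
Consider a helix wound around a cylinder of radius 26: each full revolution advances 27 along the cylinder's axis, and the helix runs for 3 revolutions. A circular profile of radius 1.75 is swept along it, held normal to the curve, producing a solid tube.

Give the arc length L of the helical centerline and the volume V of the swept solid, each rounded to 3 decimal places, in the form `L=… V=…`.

2πR = 2π·26 = 163.362818
per-turn = √(163.362818² + 27²) = √(26687.4103 + 729) = √27416.4103 = 165.579015
L = 3 × 165.579015 = 496.737046
V = π·1.75² × L = 9.621128 × 496.737046 = 4779.170453

L=496.737 V=4779.170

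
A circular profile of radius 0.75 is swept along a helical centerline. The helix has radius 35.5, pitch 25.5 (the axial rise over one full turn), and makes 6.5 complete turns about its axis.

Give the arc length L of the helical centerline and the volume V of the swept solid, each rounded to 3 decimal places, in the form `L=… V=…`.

L=1459.289 V=2578.776

2πR = 2π·35.5 = 223.053078
per-turn = √(223.053078² + 25.5²) = √(49752.6758 + 650.25) = √50402.9258 = 224.505959
L = 6.5 × 224.505959 = 1459.288736
V = π·0.75² × L = 1.767146 × 1459.288736 = 2578.776059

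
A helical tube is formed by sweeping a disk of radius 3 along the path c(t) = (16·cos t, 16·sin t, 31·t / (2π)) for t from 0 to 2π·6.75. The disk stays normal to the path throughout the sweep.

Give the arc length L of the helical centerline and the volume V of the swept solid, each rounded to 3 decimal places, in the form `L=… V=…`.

2πR = 2π·16 = 100.530965
per-turn = √(100.530965² + 31²) = √(10106.4749 + 961) = √11067.4749 = 105.202067
L = 6.75 × 105.202067 = 710.113952
V = π·3² × L = 28.274334 × 710.113952 = 20077.998986

L=710.114 V=20077.999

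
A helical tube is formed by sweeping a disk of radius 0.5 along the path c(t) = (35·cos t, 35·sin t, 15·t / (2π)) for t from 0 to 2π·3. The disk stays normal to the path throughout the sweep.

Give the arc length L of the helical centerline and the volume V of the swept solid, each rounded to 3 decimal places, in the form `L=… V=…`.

L=661.267 V=519.358

2πR = 2π·35 = 219.911486
per-turn = √(219.911486² + 15²) = √(48361.0616 + 225) = √48586.0616 = 220.422462
L = 3 × 220.422462 = 661.267385
V = π·0.5² × L = 0.785398 × 661.267385 = 519.358189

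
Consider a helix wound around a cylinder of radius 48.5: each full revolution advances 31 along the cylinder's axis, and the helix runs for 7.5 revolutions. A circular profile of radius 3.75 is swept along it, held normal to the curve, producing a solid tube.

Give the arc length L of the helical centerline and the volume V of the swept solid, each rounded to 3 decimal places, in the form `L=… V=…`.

L=2297.304 V=101491.786

2πR = 2π·48.5 = 304.734487
per-turn = √(304.734487² + 31²) = √(92863.1078 + 961) = √93824.1078 = 306.307211
L = 7.5 × 306.307211 = 2297.304086
V = π·3.75² × L = 44.178647 × 2297.304086 = 101491.785565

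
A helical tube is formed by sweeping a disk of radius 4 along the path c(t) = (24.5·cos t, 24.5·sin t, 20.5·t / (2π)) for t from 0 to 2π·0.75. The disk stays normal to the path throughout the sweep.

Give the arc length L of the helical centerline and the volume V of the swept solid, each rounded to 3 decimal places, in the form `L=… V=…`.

L=116.473 V=5854.560

2πR = 2π·24.5 = 153.938040
per-turn = √(153.938040² + 20.5²) = √(23696.9202 + 420.25) = √24117.1702 = 155.297039
L = 0.75 × 155.297039 = 116.472779
V = π·4² × L = 50.265482 × 116.472779 = 5854.560423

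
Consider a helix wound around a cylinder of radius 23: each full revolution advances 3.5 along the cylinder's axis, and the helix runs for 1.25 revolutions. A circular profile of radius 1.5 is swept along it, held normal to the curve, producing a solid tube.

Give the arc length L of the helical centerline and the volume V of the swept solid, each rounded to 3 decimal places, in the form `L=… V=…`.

2πR = 2π·23 = 144.513262
per-turn = √(144.513262² + 3.5²) = √(20884.0829 + 12.25) = √20896.3329 = 144.555640
L = 1.25 × 144.555640 = 180.694549
V = π·1.5² × L = 7.068583 × 180.694549 = 1277.254505

L=180.695 V=1277.255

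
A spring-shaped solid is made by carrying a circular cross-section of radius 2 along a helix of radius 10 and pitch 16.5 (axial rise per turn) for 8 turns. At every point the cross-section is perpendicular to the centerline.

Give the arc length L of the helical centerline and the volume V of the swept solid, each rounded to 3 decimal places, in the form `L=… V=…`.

L=519.698 V=6530.716

2πR = 2π·10 = 62.831853
per-turn = √(62.831853² + 16.5²) = √(3947.8418 + 272.25) = √4220.0918 = 64.962233
L = 8 × 64.962233 = 519.697867
V = π·2² × L = 12.566371 × 519.697867 = 6530.716001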